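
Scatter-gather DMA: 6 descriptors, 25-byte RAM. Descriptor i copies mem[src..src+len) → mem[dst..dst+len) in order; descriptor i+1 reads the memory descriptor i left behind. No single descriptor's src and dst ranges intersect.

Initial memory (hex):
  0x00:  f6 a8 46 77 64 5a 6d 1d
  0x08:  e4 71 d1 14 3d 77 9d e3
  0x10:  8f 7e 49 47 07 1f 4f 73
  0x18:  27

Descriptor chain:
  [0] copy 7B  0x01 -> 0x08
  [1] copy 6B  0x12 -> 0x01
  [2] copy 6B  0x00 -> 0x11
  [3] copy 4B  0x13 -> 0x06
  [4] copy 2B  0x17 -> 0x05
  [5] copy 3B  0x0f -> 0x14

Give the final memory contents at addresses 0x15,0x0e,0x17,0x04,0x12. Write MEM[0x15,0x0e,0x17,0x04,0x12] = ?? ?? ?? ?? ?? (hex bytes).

  after D0: wrote 7B at 0x08 = a84677645a6d1d
  after D1: wrote 6B at 0x01 = 4947071f4f73
  after D2: wrote 6B at 0x11 = f64947071f4f
  after D3: wrote 4B at 0x06 = 47071f4f
  after D4: wrote 2B at 0x05 = 7327
  after D5: wrote 3B at 0x14 = e38ff6
query mem[0x15]=0x8f, mem[0x0e]=0x1d, mem[0x17]=0x73, mem[0x04]=0x1f, mem[0x12]=0x49

MEM[0x15,0x0e,0x17,0x04,0x12] = 8f 1d 73 1f 49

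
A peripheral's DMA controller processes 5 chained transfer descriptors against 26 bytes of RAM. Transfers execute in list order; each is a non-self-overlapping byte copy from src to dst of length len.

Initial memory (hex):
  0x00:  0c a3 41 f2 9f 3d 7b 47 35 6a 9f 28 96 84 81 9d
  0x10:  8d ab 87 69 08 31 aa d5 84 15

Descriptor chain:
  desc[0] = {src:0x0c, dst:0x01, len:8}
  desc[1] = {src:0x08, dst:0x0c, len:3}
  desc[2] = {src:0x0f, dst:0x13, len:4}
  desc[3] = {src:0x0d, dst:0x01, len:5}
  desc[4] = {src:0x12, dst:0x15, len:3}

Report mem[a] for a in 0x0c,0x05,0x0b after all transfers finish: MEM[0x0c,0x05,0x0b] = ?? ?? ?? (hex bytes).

  after D0: wrote 8B at 0x01 = 9684819d8dab8769
  after D1: wrote 3B at 0x0c = 696a9f
  after D2: wrote 4B at 0x13 = 9d8dab87
  after D3: wrote 5B at 0x01 = 6a9f9d8dab
  after D4: wrote 3B at 0x15 = 879d8d
query mem[0x0c]=0x69, mem[0x05]=0xab, mem[0x0b]=0x28

MEM[0x0c,0x05,0x0b] = 69 ab 28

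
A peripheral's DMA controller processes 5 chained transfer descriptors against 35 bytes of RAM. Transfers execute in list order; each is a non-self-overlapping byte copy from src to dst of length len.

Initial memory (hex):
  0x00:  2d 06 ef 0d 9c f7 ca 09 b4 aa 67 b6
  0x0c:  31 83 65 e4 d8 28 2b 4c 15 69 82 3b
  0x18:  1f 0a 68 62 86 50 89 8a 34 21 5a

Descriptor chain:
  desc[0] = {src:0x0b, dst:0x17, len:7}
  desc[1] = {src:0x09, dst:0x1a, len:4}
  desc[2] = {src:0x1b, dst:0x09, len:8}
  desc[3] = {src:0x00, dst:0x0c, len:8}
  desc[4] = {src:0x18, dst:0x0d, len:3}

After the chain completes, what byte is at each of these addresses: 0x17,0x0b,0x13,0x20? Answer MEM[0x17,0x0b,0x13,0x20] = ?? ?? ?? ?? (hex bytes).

MEM[0x17,0x0b,0x13,0x20] = b6 31 09 34

  after D0: wrote 7B at 0x17 = b6318365e4d828
  after D1: wrote 4B at 0x1a = aa67b631
  after D2: wrote 8B at 0x09 = 67b631898a34215a
  after D3: wrote 8B at 0x0c = 2d06ef0d9cf7ca09
  after D4: wrote 3B at 0x0d = 3183aa
query mem[0x17]=0xb6, mem[0x0b]=0x31, mem[0x13]=0x09, mem[0x20]=0x34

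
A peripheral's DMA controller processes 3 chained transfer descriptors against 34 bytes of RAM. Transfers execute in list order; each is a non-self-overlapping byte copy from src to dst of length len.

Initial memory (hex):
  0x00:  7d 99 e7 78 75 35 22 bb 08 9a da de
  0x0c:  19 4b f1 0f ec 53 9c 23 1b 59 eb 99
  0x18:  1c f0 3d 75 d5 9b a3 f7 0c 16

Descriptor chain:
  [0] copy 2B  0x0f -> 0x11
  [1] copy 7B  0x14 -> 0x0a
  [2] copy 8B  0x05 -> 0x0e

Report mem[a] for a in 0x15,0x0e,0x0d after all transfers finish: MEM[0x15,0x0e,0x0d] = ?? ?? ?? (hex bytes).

  after D0: wrote 2B at 0x11 = 0fec
  after D1: wrote 7B at 0x0a = 1b59eb991cf03d
  after D2: wrote 8B at 0x0e = 3522bb089a1b59eb
query mem[0x15]=0xeb, mem[0x0e]=0x35, mem[0x0d]=0x99

MEM[0x15,0x0e,0x0d] = eb 35 99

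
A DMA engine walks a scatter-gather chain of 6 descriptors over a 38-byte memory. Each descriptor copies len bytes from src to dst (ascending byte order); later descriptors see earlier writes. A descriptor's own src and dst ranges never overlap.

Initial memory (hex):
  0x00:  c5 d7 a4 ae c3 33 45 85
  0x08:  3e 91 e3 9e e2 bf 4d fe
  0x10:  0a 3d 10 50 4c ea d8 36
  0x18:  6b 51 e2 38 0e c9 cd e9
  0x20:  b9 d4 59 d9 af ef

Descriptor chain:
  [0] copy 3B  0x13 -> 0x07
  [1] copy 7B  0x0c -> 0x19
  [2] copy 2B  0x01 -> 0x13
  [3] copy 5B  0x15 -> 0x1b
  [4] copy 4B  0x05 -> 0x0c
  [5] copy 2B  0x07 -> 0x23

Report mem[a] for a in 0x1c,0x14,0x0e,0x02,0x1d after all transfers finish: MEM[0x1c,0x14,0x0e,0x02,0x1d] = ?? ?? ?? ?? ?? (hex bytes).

[0] 0x13->0x07 len=3 : 50 4c ea
[1] 0x0c->0x19 len=7 : e2 bf 4d fe 0a 3d 10
[2] 0x01->0x13 len=2 : d7 a4
[3] 0x15->0x1b len=5 : ea d8 36 6b e2
[4] 0x05->0x0c len=4 : 33 45 50 4c
[5] 0x07->0x23 len=2 : 50 4c
query mem[0x1c]=0xd8, mem[0x14]=0xa4, mem[0x0e]=0x50, mem[0x02]=0xa4, mem[0x1d]=0x36

MEM[0x1c,0x14,0x0e,0x02,0x1d] = d8 a4 50 a4 36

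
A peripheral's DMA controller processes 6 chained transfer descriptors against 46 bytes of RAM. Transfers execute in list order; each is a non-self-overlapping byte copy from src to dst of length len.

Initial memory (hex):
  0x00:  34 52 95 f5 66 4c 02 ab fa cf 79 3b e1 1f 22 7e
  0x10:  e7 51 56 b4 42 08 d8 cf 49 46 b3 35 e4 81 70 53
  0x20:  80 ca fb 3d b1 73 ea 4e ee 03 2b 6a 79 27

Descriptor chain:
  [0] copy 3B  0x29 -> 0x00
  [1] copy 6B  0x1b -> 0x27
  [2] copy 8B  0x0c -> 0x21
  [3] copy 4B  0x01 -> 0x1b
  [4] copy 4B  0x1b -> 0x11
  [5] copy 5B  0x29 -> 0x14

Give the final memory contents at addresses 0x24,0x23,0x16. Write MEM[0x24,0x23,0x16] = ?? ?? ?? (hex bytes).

MEM[0x24,0x23,0x16] = 7e 22 53

D0: mem[0x00..0x02] <- [03 2b 6a]
D1: mem[0x27..0x2c] <- [35 e4 81 70 53 80]
D2: mem[0x21..0x28] <- [e1 1f 22 7e e7 51 56 b4]
D3: mem[0x1b..0x1e] <- [2b 6a f5 66]
D4: mem[0x11..0x14] <- [2b 6a f5 66]
D5: mem[0x14..0x18] <- [81 70 53 80 27]
query mem[0x24]=0x7e, mem[0x23]=0x22, mem[0x16]=0x53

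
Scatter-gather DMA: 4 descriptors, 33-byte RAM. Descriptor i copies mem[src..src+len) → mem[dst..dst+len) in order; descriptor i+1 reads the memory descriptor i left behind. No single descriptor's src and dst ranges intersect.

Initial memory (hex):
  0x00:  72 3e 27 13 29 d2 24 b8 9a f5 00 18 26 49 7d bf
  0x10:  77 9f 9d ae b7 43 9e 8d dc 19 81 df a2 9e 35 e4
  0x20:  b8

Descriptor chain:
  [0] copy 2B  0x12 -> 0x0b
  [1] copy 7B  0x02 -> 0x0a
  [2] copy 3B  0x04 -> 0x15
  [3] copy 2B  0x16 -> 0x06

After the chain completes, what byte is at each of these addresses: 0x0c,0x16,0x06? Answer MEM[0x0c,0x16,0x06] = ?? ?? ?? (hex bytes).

[0] 0x12->0x0b len=2 : 9d ae
[1] 0x02->0x0a len=7 : 27 13 29 d2 24 b8 9a
[2] 0x04->0x15 len=3 : 29 d2 24
[3] 0x16->0x06 len=2 : d2 24
query mem[0x0c]=0x29, mem[0x16]=0xd2, mem[0x06]=0xd2

MEM[0x0c,0x16,0x06] = 29 d2 d2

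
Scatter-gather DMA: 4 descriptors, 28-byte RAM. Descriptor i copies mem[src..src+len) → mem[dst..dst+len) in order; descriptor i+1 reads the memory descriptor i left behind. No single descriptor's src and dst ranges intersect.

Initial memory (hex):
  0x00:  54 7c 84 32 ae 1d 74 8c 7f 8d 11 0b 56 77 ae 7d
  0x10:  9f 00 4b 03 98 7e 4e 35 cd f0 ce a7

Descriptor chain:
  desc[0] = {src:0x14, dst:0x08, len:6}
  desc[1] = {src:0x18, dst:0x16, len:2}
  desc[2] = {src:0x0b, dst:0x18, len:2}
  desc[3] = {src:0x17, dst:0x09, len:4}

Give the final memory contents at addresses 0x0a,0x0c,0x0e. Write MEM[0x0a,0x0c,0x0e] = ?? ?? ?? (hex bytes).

MEM[0x0a,0x0c,0x0e] = 35 ce ae

D0: mem[0x08..0x0d] <- [98 7e 4e 35 cd f0]
D1: mem[0x16..0x17] <- [cd f0]
D2: mem[0x18..0x19] <- [35 cd]
D3: mem[0x09..0x0c] <- [f0 35 cd ce]
query mem[0x0a]=0x35, mem[0x0c]=0xce, mem[0x0e]=0xae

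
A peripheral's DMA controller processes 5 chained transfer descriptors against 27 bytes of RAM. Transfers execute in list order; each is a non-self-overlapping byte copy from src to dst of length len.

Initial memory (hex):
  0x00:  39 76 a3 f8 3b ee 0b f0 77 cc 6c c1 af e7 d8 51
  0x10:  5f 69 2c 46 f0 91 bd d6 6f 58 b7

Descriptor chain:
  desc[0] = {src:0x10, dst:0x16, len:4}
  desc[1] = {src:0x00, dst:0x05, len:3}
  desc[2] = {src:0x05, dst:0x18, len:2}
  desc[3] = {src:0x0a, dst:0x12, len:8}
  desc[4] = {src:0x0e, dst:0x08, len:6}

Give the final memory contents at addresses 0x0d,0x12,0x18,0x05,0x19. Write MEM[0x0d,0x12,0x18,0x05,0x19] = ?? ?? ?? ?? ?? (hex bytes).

#0 dst[0x16+4] := {0x5f,0x69,0x2c,0x46}
#1 dst[0x05+3] := {0x39,0x76,0xa3}
#2 dst[0x18+2] := {0x39,0x76}
#3 dst[0x12+8] := {0x6c,0xc1,0xaf,0xe7,0xd8,0x51,0x5f,0x69}
#4 dst[0x08+6] := {0xd8,0x51,0x5f,0x69,0x6c,0xc1}
query mem[0x0d]=0xc1, mem[0x12]=0x6c, mem[0x18]=0x5f, mem[0x05]=0x39, mem[0x19]=0x69

MEM[0x0d,0x12,0x18,0x05,0x19] = c1 6c 5f 39 69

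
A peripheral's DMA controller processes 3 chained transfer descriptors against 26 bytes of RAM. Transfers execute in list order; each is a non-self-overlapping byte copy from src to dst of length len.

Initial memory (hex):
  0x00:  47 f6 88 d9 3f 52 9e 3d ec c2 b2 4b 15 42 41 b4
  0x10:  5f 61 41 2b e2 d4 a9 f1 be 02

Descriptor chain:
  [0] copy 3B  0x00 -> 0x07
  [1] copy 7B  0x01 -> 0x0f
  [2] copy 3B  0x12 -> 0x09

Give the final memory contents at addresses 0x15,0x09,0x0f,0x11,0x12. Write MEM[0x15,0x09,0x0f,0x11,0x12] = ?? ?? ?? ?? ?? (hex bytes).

MEM[0x15,0x09,0x0f,0x11,0x12] = 47 3f f6 d9 3f

  after D0: wrote 3B at 0x07 = 47f688
  after D1: wrote 7B at 0x0f = f688d93f529e47
  after D2: wrote 3B at 0x09 = 3f529e
query mem[0x15]=0x47, mem[0x09]=0x3f, mem[0x0f]=0xf6, mem[0x11]=0xd9, mem[0x12]=0x3f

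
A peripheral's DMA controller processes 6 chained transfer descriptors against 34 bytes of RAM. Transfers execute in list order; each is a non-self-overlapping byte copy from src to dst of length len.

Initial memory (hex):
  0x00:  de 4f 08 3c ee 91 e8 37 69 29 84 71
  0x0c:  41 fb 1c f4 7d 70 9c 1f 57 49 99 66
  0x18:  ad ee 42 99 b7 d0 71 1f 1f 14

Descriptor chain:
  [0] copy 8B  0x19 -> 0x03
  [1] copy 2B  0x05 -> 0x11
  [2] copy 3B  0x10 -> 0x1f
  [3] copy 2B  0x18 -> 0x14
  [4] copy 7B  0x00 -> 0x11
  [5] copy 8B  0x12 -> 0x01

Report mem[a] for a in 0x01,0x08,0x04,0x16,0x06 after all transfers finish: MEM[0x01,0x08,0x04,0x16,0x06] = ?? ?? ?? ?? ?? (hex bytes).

MEM[0x01,0x08,0x04,0x16,0x06] = 4f ee 42 99 b7

D0: mem[0x03..0x0a] <- [ee 42 99 b7 d0 71 1f 1f]
D1: mem[0x11..0x12] <- [99 b7]
D2: mem[0x1f..0x21] <- [7d 99 b7]
D3: mem[0x14..0x15] <- [ad ee]
D4: mem[0x11..0x17] <- [de 4f 08 ee 42 99 b7]
D5: mem[0x01..0x08] <- [4f 08 ee 42 99 b7 ad ee]
query mem[0x01]=0x4f, mem[0x08]=0xee, mem[0x04]=0x42, mem[0x16]=0x99, mem[0x06]=0xb7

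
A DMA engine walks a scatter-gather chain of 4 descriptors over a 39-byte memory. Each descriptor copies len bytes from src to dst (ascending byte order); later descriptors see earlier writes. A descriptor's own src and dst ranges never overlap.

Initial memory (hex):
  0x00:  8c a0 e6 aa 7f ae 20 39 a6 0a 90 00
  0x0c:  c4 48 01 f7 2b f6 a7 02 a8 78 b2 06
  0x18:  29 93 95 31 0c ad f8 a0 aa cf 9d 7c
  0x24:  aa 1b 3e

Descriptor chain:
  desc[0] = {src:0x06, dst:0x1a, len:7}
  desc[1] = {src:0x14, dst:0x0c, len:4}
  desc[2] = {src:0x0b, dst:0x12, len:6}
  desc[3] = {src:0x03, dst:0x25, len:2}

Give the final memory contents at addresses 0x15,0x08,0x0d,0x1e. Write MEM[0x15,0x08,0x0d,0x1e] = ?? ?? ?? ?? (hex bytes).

MEM[0x15,0x08,0x0d,0x1e] = b2 a6 78 90

#0 dst[0x1a+7] := {0x20,0x39,0xa6,0x0a,0x90,0x00,0xc4}
#1 dst[0x0c+4] := {0xa8,0x78,0xb2,0x06}
#2 dst[0x12+6] := {0x00,0xa8,0x78,0xb2,0x06,0x2b}
#3 dst[0x25+2] := {0xaa,0x7f}
query mem[0x15]=0xb2, mem[0x08]=0xa6, mem[0x0d]=0x78, mem[0x1e]=0x90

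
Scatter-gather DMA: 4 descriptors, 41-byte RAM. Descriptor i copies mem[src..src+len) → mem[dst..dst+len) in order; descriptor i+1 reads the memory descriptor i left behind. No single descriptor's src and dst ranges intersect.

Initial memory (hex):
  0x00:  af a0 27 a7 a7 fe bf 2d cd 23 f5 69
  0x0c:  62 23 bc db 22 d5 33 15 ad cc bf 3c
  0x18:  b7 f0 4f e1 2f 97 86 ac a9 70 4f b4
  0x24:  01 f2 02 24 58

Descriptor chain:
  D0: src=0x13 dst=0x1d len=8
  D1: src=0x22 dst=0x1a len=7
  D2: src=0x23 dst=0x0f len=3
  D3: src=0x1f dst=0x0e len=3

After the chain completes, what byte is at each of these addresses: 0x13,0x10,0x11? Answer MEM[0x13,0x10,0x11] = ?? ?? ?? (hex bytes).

MEM[0x13,0x10,0x11] = 15 3c f2

#0 dst[0x1d+8] := {0x15,0xad,0xcc,0xbf,0x3c,0xb7,0xf0,0x4f}
#1 dst[0x1a+7] := {0xb7,0xf0,0x4f,0xf2,0x02,0x24,0x58}
#2 dst[0x0f+3] := {0xf0,0x4f,0xf2}
#3 dst[0x0e+3] := {0x24,0x58,0x3c}
query mem[0x13]=0x15, mem[0x10]=0x3c, mem[0x11]=0xf2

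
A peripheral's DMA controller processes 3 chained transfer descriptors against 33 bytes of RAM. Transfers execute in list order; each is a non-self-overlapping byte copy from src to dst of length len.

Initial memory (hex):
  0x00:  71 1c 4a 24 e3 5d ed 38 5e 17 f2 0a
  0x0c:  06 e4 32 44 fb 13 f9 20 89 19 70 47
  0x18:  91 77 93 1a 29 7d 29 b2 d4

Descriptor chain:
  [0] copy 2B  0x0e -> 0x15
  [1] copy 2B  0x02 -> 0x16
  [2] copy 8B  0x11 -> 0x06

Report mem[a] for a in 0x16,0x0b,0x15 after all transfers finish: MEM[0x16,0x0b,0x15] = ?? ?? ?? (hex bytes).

MEM[0x16,0x0b,0x15] = 4a 4a 32

D0: mem[0x15..0x16] <- [32 44]
D1: mem[0x16..0x17] <- [4a 24]
D2: mem[0x06..0x0d] <- [13 f9 20 89 32 4a 24 91]
query mem[0x16]=0x4a, mem[0x0b]=0x4a, mem[0x15]=0x32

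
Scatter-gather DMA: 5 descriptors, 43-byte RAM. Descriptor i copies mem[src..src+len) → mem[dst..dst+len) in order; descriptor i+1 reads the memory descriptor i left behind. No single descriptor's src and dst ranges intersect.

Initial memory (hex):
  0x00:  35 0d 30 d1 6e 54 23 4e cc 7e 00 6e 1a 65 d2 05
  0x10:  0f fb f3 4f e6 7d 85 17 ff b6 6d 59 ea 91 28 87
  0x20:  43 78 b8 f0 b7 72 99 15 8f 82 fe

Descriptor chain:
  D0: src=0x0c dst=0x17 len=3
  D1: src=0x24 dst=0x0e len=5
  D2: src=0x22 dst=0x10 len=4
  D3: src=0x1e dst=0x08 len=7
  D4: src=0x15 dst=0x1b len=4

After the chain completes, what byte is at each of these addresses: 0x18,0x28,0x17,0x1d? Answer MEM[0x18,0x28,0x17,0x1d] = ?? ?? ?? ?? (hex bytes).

MEM[0x18,0x28,0x17,0x1d] = 65 8f 1a 1a

#0 dst[0x17+3] := {0x1a,0x65,0xd2}
#1 dst[0x0e+5] := {0xb7,0x72,0x99,0x15,0x8f}
#2 dst[0x10+4] := {0xb8,0xf0,0xb7,0x72}
#3 dst[0x08+7] := {0x28,0x87,0x43,0x78,0xb8,0xf0,0xb7}
#4 dst[0x1b+4] := {0x7d,0x85,0x1a,0x65}
query mem[0x18]=0x65, mem[0x28]=0x8f, mem[0x17]=0x1a, mem[0x1d]=0x1a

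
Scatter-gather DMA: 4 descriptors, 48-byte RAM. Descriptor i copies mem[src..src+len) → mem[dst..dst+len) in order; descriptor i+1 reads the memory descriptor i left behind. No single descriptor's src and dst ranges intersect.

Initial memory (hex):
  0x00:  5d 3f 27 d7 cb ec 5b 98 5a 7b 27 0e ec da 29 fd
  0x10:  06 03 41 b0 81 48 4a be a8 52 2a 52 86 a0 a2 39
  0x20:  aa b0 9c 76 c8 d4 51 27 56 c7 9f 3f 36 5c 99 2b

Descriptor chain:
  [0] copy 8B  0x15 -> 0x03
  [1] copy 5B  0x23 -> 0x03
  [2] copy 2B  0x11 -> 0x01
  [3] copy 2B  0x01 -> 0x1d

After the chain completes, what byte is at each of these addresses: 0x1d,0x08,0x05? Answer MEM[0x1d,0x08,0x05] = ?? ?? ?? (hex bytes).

MEM[0x1d,0x08,0x05] = 03 2a d4

[0] 0x15->0x03 len=8 : 48 4a be a8 52 2a 52 86
[1] 0x23->0x03 len=5 : 76 c8 d4 51 27
[2] 0x11->0x01 len=2 : 03 41
[3] 0x01->0x1d len=2 : 03 41
query mem[0x1d]=0x03, mem[0x08]=0x2a, mem[0x05]=0xd4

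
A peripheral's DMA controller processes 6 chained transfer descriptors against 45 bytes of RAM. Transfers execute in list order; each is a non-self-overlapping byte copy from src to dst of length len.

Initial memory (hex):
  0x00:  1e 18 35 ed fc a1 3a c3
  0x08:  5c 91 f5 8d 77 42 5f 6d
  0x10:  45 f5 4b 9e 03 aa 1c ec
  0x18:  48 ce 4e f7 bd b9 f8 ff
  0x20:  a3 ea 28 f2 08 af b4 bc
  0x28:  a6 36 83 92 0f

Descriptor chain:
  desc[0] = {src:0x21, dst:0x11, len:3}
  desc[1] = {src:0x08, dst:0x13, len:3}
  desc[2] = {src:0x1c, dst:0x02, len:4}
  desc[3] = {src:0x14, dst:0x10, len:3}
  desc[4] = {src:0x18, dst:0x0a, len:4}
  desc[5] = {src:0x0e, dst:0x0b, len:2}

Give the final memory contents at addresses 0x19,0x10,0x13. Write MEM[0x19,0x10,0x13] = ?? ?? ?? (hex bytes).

D0: mem[0x11..0x13] <- [ea 28 f2]
D1: mem[0x13..0x15] <- [5c 91 f5]
D2: mem[0x02..0x05] <- [bd b9 f8 ff]
D3: mem[0x10..0x12] <- [91 f5 1c]
D4: mem[0x0a..0x0d] <- [48 ce 4e f7]
D5: mem[0x0b..0x0c] <- [5f 6d]
query mem[0x19]=0xce, mem[0x10]=0x91, mem[0x13]=0x5c

MEM[0x19,0x10,0x13] = ce 91 5c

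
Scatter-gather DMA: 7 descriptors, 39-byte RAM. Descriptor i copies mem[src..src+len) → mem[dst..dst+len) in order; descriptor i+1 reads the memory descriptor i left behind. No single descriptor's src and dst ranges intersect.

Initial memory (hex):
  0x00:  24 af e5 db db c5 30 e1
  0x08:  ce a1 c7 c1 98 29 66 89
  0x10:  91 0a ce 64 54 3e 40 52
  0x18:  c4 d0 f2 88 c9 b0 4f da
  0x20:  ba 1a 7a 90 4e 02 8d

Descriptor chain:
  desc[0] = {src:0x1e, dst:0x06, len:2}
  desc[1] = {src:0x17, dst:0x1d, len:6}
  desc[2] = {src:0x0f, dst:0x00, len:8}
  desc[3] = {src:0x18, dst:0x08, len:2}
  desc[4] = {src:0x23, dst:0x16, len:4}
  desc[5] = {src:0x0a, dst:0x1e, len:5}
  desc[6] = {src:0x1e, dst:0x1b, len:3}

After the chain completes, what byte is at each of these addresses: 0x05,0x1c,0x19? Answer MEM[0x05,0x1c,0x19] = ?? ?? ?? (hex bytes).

MEM[0x05,0x1c,0x19] = 54 c1 8d

  after D0: wrote 2B at 0x06 = 4fda
  after D1: wrote 6B at 0x1d = 52c4d0f288c9
  after D2: wrote 8B at 0x00 = 89910ace64543e40
  after D3: wrote 2B at 0x08 = c4d0
  after D4: wrote 4B at 0x16 = 904e028d
  after D5: wrote 5B at 0x1e = c7c1982966
  after D6: wrote 3B at 0x1b = c7c198
query mem[0x05]=0x54, mem[0x1c]=0xc1, mem[0x19]=0x8d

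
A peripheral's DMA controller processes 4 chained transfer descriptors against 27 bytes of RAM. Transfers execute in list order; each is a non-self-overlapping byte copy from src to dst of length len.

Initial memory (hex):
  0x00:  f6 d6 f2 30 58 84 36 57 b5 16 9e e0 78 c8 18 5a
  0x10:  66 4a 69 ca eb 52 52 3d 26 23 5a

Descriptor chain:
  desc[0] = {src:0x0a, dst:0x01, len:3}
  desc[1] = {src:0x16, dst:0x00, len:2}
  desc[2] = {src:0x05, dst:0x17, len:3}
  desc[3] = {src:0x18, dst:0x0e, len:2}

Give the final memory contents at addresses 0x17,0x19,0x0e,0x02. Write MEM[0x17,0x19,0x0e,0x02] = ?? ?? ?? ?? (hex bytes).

[0] 0x0a->0x01 len=3 : 9e e0 78
[1] 0x16->0x00 len=2 : 52 3d
[2] 0x05->0x17 len=3 : 84 36 57
[3] 0x18->0x0e len=2 : 36 57
query mem[0x17]=0x84, mem[0x19]=0x57, mem[0x0e]=0x36, mem[0x02]=0xe0

MEM[0x17,0x19,0x0e,0x02] = 84 57 36 e0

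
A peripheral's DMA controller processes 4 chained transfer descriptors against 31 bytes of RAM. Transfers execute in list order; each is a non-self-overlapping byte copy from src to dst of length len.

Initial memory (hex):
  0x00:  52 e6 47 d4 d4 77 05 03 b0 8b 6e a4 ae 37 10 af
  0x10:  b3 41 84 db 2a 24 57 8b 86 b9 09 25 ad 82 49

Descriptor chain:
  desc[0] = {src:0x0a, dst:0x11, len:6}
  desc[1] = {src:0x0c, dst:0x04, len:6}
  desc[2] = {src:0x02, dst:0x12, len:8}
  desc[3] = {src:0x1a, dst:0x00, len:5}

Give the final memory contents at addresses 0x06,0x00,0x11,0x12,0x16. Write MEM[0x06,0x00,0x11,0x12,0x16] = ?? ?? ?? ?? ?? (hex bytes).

MEM[0x06,0x00,0x11,0x12,0x16] = 10 09 6e 47 10

[0] 0x0a->0x11 len=6 : 6e a4 ae 37 10 af
[1] 0x0c->0x04 len=6 : ae 37 10 af b3 6e
[2] 0x02->0x12 len=8 : 47 d4 ae 37 10 af b3 6e
[3] 0x1a->0x00 len=5 : 09 25 ad 82 49
query mem[0x06]=0x10, mem[0x00]=0x09, mem[0x11]=0x6e, mem[0x12]=0x47, mem[0x16]=0x10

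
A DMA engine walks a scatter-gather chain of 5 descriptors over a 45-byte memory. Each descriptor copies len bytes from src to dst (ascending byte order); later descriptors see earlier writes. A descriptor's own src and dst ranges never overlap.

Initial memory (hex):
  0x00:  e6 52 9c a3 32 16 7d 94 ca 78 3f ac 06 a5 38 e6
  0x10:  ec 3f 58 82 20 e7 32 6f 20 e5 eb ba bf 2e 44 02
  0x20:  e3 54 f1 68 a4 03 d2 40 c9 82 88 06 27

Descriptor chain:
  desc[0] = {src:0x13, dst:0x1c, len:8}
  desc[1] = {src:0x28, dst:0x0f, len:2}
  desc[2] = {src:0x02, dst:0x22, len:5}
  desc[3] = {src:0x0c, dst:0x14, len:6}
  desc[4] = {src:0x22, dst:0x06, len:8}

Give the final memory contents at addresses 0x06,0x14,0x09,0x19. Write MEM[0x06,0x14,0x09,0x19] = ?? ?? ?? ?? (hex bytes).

D0: mem[0x1c..0x23] <- [82 20 e7 32 6f 20 e5 eb]
D1: mem[0x0f..0x10] <- [c9 82]
D2: mem[0x22..0x26] <- [9c a3 32 16 7d]
D3: mem[0x14..0x19] <- [06 a5 38 c9 82 3f]
D4: mem[0x06..0x0d] <- [9c a3 32 16 7d 40 c9 82]
query mem[0x06]=0x9c, mem[0x14]=0x06, mem[0x09]=0x16, mem[0x19]=0x3f

MEM[0x06,0x14,0x09,0x19] = 9c 06 16 3f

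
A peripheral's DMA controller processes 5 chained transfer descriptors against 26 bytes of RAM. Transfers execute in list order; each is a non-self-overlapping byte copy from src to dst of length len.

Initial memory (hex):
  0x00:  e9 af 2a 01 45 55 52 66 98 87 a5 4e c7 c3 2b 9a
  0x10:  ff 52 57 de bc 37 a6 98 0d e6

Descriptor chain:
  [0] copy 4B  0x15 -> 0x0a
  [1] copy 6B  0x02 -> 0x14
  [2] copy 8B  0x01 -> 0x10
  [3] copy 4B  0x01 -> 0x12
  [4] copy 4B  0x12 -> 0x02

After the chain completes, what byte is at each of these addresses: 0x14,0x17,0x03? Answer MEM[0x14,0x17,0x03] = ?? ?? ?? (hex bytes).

#0 dst[0x0a+4] := {0x37,0xa6,0x98,0x0d}
#1 dst[0x14+6] := {0x2a,0x01,0x45,0x55,0x52,0x66}
#2 dst[0x10+8] := {0xaf,0x2a,0x01,0x45,0x55,0x52,0x66,0x98}
#3 dst[0x12+4] := {0xaf,0x2a,0x01,0x45}
#4 dst[0x02+4] := {0xaf,0x2a,0x01,0x45}
query mem[0x14]=0x01, mem[0x17]=0x98, mem[0x03]=0x2a

MEM[0x14,0x17,0x03] = 01 98 2a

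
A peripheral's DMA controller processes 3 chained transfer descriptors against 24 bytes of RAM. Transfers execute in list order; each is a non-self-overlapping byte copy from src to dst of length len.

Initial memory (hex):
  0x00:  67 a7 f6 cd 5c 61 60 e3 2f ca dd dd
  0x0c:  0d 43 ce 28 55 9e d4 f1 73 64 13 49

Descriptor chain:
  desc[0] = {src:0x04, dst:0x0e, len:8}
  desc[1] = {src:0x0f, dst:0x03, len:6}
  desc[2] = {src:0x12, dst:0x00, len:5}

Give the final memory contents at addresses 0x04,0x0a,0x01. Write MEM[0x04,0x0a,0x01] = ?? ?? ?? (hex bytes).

  after D0: wrote 8B at 0x0e = 5c6160e32fcadddd
  after D1: wrote 6B at 0x03 = 6160e32fcadd
  after D2: wrote 5B at 0x00 = 2fcadddd13
query mem[0x04]=0x13, mem[0x0a]=0xdd, mem[0x01]=0xca

MEM[0x04,0x0a,0x01] = 13 dd ca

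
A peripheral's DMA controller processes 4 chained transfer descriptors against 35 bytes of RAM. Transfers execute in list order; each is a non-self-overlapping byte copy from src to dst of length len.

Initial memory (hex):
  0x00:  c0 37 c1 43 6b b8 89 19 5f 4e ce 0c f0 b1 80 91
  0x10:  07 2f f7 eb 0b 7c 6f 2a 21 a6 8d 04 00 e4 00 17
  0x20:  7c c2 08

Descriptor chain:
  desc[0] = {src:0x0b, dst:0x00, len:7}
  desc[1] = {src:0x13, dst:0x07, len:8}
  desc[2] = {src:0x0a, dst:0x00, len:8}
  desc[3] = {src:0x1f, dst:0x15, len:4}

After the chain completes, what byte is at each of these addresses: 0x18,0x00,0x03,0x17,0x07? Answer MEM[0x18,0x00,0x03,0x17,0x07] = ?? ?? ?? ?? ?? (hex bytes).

MEM[0x18,0x00,0x03,0x17,0x07] = 08 6f a6 c2 2f

#0 dst[0x00+7] := {0x0c,0xf0,0xb1,0x80,0x91,0x07,0x2f}
#1 dst[0x07+8] := {0xeb,0x0b,0x7c,0x6f,0x2a,0x21,0xa6,0x8d}
#2 dst[0x00+8] := {0x6f,0x2a,0x21,0xa6,0x8d,0x91,0x07,0x2f}
#3 dst[0x15+4] := {0x17,0x7c,0xc2,0x08}
query mem[0x18]=0x08, mem[0x00]=0x6f, mem[0x03]=0xa6, mem[0x17]=0xc2, mem[0x07]=0x2f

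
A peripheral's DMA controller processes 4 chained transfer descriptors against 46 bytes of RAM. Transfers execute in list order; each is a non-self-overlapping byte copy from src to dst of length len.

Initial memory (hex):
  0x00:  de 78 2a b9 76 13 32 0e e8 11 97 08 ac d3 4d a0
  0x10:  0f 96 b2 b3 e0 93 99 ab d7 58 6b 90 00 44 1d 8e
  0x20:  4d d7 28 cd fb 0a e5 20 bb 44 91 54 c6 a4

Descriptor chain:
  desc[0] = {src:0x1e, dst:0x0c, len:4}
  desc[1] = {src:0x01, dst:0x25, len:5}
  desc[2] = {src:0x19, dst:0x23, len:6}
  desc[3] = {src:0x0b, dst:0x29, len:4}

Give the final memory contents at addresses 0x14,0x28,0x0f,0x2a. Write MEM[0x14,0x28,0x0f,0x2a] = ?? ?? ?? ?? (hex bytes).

MEM[0x14,0x28,0x0f,0x2a] = e0 1d d7 1d

[0] 0x1e->0x0c len=4 : 1d 8e 4d d7
[1] 0x01->0x25 len=5 : 78 2a b9 76 13
[2] 0x19->0x23 len=6 : 58 6b 90 00 44 1d
[3] 0x0b->0x29 len=4 : 08 1d 8e 4d
query mem[0x14]=0xe0, mem[0x28]=0x1d, mem[0x0f]=0xd7, mem[0x2a]=0x1d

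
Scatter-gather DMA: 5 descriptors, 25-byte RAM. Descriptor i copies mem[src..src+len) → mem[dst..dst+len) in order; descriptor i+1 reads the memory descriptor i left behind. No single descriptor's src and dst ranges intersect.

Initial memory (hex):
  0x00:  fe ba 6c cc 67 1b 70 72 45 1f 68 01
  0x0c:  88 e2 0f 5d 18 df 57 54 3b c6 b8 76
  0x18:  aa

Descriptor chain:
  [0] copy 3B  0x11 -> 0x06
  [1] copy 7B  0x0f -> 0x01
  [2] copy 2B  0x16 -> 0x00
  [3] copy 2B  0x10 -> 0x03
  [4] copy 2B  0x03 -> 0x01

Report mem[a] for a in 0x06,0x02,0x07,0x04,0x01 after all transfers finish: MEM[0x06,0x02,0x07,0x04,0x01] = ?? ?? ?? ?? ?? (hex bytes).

  after D0: wrote 3B at 0x06 = df5754
  after D1: wrote 7B at 0x01 = 5d18df57543bc6
  after D2: wrote 2B at 0x00 = b876
  after D3: wrote 2B at 0x03 = 18df
  after D4: wrote 2B at 0x01 = 18df
query mem[0x06]=0x3b, mem[0x02]=0xdf, mem[0x07]=0xc6, mem[0x04]=0xdf, mem[0x01]=0x18

MEM[0x06,0x02,0x07,0x04,0x01] = 3b df c6 df 18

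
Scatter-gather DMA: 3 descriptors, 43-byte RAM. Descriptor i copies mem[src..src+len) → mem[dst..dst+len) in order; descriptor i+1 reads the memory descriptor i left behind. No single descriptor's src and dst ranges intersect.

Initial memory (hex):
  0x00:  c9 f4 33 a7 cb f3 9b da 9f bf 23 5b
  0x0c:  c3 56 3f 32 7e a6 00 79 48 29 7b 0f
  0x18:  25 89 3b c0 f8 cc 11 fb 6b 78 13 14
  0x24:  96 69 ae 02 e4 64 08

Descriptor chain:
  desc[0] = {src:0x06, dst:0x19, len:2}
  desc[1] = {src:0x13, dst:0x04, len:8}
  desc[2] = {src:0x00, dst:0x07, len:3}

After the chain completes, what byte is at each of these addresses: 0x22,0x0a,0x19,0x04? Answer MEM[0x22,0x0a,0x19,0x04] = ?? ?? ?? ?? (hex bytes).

D0: mem[0x19..0x1a] <- [9b da]
D1: mem[0x04..0x0b] <- [79 48 29 7b 0f 25 9b da]
D2: mem[0x07..0x09] <- [c9 f4 33]
query mem[0x22]=0x13, mem[0x0a]=0x9b, mem[0x19]=0x9b, mem[0x04]=0x79

MEM[0x22,0x0a,0x19,0x04] = 13 9b 9b 79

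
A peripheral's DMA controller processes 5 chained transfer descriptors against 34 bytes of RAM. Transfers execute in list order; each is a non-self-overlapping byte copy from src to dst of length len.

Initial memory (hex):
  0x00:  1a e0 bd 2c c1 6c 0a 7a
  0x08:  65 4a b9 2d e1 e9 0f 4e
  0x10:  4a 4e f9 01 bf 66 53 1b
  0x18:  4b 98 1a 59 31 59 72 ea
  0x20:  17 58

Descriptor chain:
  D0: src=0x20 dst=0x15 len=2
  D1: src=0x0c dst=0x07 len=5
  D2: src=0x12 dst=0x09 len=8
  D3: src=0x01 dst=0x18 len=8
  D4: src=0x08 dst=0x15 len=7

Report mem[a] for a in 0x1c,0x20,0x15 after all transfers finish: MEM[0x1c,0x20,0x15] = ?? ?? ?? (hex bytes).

[0] 0x20->0x15 len=2 : 17 58
[1] 0x0c->0x07 len=5 : e1 e9 0f 4e 4a
[2] 0x12->0x09 len=8 : f9 01 bf 17 58 1b 4b 98
[3] 0x01->0x18 len=8 : e0 bd 2c c1 6c 0a e1 e9
[4] 0x08->0x15 len=7 : e9 f9 01 bf 17 58 1b
query mem[0x1c]=0x6c, mem[0x20]=0x17, mem[0x15]=0xe9

MEM[0x1c,0x20,0x15] = 6c 17 e9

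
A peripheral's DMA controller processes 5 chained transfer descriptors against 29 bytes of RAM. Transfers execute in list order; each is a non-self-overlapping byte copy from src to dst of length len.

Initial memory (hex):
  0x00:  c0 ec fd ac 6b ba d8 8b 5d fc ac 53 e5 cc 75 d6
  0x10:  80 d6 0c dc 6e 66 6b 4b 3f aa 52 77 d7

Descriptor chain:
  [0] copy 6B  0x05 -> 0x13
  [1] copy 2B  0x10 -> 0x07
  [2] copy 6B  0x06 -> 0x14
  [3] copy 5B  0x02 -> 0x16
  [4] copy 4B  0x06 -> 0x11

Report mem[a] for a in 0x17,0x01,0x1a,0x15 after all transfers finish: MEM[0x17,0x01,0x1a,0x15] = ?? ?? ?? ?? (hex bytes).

D0: mem[0x13..0x18] <- [ba d8 8b 5d fc ac]
D1: mem[0x07..0x08] <- [80 d6]
D2: mem[0x14..0x19] <- [d8 80 d6 fc ac 53]
D3: mem[0x16..0x1a] <- [fd ac 6b ba d8]
D4: mem[0x11..0x14] <- [d8 80 d6 fc]
query mem[0x17]=0xac, mem[0x01]=0xec, mem[0x1a]=0xd8, mem[0x15]=0x80

MEM[0x17,0x01,0x1a,0x15] = ac ec d8 80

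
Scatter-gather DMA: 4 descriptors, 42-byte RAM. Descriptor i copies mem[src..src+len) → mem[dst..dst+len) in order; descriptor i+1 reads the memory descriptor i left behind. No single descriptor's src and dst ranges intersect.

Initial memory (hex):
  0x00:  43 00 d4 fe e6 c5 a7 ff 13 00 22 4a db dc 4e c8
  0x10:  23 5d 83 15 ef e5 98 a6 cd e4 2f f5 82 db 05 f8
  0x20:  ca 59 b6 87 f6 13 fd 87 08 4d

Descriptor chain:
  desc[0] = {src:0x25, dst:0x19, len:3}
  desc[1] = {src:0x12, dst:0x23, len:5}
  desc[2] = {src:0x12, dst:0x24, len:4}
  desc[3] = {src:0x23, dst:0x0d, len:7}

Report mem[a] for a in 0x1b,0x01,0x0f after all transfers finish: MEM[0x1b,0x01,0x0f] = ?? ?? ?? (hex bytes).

MEM[0x1b,0x01,0x0f] = 87 00 15

  after D0: wrote 3B at 0x19 = 13fd87
  after D1: wrote 5B at 0x23 = 8315efe598
  after D2: wrote 4B at 0x24 = 8315efe5
  after D3: wrote 7B at 0x0d = 838315efe5084d
query mem[0x1b]=0x87, mem[0x01]=0x00, mem[0x0f]=0x15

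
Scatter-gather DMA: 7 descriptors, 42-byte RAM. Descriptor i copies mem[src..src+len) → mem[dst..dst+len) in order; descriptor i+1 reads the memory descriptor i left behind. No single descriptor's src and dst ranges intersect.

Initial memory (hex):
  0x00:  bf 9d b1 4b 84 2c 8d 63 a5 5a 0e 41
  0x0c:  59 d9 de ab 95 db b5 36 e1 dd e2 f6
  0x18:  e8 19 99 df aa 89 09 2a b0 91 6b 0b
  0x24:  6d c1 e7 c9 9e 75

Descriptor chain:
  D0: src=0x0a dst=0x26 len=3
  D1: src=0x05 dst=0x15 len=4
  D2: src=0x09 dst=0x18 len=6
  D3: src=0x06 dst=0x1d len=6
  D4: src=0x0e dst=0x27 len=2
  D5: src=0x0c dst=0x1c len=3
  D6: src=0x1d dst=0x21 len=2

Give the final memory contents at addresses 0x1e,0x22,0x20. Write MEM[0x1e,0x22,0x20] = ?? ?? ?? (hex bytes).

MEM[0x1e,0x22,0x20] = de de 5a

#0 dst[0x26+3] := {0x0e,0x41,0x59}
#1 dst[0x15+4] := {0x2c,0x8d,0x63,0xa5}
#2 dst[0x18+6] := {0x5a,0x0e,0x41,0x59,0xd9,0xde}
#3 dst[0x1d+6] := {0x8d,0x63,0xa5,0x5a,0x0e,0x41}
#4 dst[0x27+2] := {0xde,0xab}
#5 dst[0x1c+3] := {0x59,0xd9,0xde}
#6 dst[0x21+2] := {0xd9,0xde}
query mem[0x1e]=0xde, mem[0x22]=0xde, mem[0x20]=0x5a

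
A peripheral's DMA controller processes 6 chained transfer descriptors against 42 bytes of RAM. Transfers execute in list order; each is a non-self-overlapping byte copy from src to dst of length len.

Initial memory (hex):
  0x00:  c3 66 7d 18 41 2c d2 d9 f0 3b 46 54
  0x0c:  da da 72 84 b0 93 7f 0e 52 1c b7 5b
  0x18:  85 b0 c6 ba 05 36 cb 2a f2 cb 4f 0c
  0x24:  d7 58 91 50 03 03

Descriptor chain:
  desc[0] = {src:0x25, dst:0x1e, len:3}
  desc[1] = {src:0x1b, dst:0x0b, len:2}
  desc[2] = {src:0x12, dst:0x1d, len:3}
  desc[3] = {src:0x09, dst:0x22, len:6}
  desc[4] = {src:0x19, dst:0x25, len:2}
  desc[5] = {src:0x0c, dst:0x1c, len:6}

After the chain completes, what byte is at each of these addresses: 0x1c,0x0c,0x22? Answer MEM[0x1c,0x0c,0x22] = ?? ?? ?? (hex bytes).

MEM[0x1c,0x0c,0x22] = 05 05 3b

D0: mem[0x1e..0x20] <- [58 91 50]
D1: mem[0x0b..0x0c] <- [ba 05]
D2: mem[0x1d..0x1f] <- [7f 0e 52]
D3: mem[0x22..0x27] <- [3b 46 ba 05 da 72]
D4: mem[0x25..0x26] <- [b0 c6]
D5: mem[0x1c..0x21] <- [05 da 72 84 b0 93]
query mem[0x1c]=0x05, mem[0x0c]=0x05, mem[0x22]=0x3b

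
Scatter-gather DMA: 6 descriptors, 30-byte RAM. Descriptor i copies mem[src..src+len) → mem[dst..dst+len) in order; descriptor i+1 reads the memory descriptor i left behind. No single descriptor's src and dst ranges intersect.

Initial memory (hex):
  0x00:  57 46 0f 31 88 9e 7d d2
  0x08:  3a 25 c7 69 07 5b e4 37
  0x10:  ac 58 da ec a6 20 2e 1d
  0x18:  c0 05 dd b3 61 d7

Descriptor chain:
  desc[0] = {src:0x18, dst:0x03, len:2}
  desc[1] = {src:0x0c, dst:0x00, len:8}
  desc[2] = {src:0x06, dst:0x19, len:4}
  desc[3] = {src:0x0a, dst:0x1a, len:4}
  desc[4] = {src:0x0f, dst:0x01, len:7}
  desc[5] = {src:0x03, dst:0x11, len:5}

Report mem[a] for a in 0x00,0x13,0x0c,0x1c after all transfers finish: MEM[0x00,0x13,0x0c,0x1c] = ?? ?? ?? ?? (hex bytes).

MEM[0x00,0x13,0x0c,0x1c] = 07 ec 07 07

[0] 0x18->0x03 len=2 : c0 05
[1] 0x0c->0x00 len=8 : 07 5b e4 37 ac 58 da ec
[2] 0x06->0x19 len=4 : da ec 3a 25
[3] 0x0a->0x1a len=4 : c7 69 07 5b
[4] 0x0f->0x01 len=7 : 37 ac 58 da ec a6 20
[5] 0x03->0x11 len=5 : 58 da ec a6 20
query mem[0x00]=0x07, mem[0x13]=0xec, mem[0x0c]=0x07, mem[0x1c]=0x07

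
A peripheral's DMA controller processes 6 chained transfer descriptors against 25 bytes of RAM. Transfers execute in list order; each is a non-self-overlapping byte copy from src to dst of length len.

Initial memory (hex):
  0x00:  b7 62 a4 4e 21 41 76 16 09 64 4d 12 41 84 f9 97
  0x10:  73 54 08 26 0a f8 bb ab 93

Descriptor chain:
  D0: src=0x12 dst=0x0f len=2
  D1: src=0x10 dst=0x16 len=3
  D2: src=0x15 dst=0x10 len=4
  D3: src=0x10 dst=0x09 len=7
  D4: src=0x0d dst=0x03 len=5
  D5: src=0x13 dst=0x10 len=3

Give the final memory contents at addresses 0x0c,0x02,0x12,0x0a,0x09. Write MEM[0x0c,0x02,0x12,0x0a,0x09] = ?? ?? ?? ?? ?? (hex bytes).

MEM[0x0c,0x02,0x12,0x0a,0x09] = 08 a4 f8 26 f8

  after D0: wrote 2B at 0x0f = 0826
  after D1: wrote 3B at 0x16 = 265408
  after D2: wrote 4B at 0x10 = f8265408
  after D3: wrote 7B at 0x09 = f82654080af826
  after D4: wrote 5B at 0x03 = 0af826f826
  after D5: wrote 3B at 0x10 = 080af8
query mem[0x0c]=0x08, mem[0x02]=0xa4, mem[0x12]=0xf8, mem[0x0a]=0x26, mem[0x09]=0xf8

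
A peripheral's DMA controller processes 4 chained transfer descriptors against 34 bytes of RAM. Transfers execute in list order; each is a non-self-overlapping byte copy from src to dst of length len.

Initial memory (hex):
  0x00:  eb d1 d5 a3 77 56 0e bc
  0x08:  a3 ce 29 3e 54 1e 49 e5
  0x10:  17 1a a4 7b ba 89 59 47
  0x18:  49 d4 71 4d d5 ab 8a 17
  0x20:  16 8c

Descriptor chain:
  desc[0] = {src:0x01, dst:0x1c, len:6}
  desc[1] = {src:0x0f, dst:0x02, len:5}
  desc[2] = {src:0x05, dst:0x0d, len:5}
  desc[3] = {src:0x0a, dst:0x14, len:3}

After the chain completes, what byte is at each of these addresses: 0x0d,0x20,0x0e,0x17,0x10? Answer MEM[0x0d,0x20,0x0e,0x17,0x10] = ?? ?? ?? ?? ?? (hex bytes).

MEM[0x0d,0x20,0x0e,0x17,0x10] = a4 56 7b 47 a3

[0] 0x01->0x1c len=6 : d1 d5 a3 77 56 0e
[1] 0x0f->0x02 len=5 : e5 17 1a a4 7b
[2] 0x05->0x0d len=5 : a4 7b bc a3 ce
[3] 0x0a->0x14 len=3 : 29 3e 54
query mem[0x0d]=0xa4, mem[0x20]=0x56, mem[0x0e]=0x7b, mem[0x17]=0x47, mem[0x10]=0xa3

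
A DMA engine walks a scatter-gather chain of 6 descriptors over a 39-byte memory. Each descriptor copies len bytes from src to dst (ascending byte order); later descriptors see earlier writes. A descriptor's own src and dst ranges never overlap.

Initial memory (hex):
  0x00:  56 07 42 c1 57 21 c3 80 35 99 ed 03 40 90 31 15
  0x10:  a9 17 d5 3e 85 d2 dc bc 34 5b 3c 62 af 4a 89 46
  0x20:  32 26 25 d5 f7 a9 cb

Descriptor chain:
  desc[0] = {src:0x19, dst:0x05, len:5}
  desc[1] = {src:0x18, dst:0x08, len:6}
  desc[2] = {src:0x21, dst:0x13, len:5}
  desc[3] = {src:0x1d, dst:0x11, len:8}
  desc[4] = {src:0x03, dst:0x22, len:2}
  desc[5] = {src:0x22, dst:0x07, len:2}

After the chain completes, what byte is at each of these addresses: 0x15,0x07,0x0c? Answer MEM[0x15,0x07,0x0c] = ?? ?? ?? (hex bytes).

[0] 0x19->0x05 len=5 : 5b 3c 62 af 4a
[1] 0x18->0x08 len=6 : 34 5b 3c 62 af 4a
[2] 0x21->0x13 len=5 : 26 25 d5 f7 a9
[3] 0x1d->0x11 len=8 : 4a 89 46 32 26 25 d5 f7
[4] 0x03->0x22 len=2 : c1 57
[5] 0x22->0x07 len=2 : c1 57
query mem[0x15]=0x26, mem[0x07]=0xc1, mem[0x0c]=0xaf

MEM[0x15,0x07,0x0c] = 26 c1 af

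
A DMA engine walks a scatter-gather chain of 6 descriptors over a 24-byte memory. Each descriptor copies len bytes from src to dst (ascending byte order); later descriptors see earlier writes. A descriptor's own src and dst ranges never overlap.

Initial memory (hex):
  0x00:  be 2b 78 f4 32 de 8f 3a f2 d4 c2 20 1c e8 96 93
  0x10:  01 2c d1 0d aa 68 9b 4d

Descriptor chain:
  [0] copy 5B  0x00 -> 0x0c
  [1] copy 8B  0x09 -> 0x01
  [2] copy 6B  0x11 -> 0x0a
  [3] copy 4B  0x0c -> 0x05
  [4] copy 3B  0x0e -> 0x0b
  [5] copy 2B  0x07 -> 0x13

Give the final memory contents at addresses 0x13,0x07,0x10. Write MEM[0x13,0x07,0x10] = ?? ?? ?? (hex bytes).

MEM[0x13,0x07,0x10] = 68 68 32

D0: mem[0x0c..0x10] <- [be 2b 78 f4 32]
D1: mem[0x01..0x08] <- [d4 c2 20 be 2b 78 f4 32]
D2: mem[0x0a..0x0f] <- [2c d1 0d aa 68 9b]
D3: mem[0x05..0x08] <- [0d aa 68 9b]
D4: mem[0x0b..0x0d] <- [68 9b 32]
D5: mem[0x13..0x14] <- [68 9b]
query mem[0x13]=0x68, mem[0x07]=0x68, mem[0x10]=0x32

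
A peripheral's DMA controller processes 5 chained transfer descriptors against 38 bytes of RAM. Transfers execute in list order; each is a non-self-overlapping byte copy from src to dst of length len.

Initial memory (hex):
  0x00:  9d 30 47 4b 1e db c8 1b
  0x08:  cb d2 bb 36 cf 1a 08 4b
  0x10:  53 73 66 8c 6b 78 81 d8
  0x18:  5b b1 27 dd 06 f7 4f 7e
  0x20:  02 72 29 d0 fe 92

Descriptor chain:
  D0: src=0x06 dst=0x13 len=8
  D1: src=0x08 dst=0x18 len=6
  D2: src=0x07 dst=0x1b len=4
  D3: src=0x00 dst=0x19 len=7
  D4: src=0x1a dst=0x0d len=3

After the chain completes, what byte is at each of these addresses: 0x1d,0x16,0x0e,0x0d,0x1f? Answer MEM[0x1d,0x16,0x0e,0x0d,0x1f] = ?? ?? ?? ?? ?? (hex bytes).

[0] 0x06->0x13 len=8 : c8 1b cb d2 bb 36 cf 1a
[1] 0x08->0x18 len=6 : cb d2 bb 36 cf 1a
[2] 0x07->0x1b len=4 : 1b cb d2 bb
[3] 0x00->0x19 len=7 : 9d 30 47 4b 1e db c8
[4] 0x1a->0x0d len=3 : 30 47 4b
query mem[0x1d]=0x1e, mem[0x16]=0xd2, mem[0x0e]=0x47, mem[0x0d]=0x30, mem[0x1f]=0xc8

MEM[0x1d,0x16,0x0e,0x0d,0x1f] = 1e d2 47 30 c8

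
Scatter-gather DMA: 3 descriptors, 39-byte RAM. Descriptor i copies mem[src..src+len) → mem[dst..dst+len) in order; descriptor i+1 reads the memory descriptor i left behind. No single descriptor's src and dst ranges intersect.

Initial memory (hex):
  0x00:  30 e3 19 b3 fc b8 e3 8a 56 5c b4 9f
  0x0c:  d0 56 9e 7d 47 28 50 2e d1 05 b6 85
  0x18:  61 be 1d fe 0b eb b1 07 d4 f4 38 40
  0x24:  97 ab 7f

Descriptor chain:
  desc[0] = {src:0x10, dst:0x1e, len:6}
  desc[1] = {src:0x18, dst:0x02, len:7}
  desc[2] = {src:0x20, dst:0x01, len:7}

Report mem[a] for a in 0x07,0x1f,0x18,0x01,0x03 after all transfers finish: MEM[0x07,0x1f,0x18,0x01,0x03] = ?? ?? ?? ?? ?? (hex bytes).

  after D0: wrote 6B at 0x1e = 4728502ed105
  after D1: wrote 7B at 0x02 = 61be1dfe0beb47
  after D2: wrote 7B at 0x01 = 502ed10597ab7f
query mem[0x07]=0x7f, mem[0x1f]=0x28, mem[0x18]=0x61, mem[0x01]=0x50, mem[0x03]=0xd1

MEM[0x07,0x1f,0x18,0x01,0x03] = 7f 28 61 50 d1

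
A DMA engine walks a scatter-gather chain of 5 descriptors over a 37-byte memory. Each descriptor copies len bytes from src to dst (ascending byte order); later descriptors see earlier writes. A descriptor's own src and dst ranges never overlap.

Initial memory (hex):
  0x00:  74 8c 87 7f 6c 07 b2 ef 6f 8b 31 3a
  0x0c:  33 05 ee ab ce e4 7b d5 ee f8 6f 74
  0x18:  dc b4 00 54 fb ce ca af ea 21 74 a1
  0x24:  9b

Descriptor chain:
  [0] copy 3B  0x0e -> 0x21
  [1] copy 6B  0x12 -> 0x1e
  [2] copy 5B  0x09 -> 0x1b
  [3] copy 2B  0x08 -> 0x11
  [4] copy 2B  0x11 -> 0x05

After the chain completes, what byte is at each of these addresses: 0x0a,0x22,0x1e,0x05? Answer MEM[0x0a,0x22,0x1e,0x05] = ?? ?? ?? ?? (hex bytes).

MEM[0x0a,0x22,0x1e,0x05] = 31 6f 33 6f

  after D0: wrote 3B at 0x21 = eeabce
  after D1: wrote 6B at 0x1e = 7bd5eef86f74
  after D2: wrote 5B at 0x1b = 8b313a3305
  after D3: wrote 2B at 0x11 = 6f8b
  after D4: wrote 2B at 0x05 = 6f8b
query mem[0x0a]=0x31, mem[0x22]=0x6f, mem[0x1e]=0x33, mem[0x05]=0x6f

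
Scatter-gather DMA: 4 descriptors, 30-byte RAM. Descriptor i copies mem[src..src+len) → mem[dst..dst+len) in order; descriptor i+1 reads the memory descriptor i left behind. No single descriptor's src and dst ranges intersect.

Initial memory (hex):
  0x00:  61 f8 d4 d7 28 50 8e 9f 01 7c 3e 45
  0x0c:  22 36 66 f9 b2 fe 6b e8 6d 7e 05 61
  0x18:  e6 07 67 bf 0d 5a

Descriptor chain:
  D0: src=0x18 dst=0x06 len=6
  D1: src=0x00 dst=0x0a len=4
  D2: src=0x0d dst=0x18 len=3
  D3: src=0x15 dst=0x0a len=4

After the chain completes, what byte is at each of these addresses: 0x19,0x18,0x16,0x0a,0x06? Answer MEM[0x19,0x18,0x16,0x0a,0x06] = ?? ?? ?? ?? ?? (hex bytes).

MEM[0x19,0x18,0x16,0x0a,0x06] = 66 d7 05 7e e6

  after D0: wrote 6B at 0x06 = e60767bf0d5a
  after D1: wrote 4B at 0x0a = 61f8d4d7
  after D2: wrote 3B at 0x18 = d766f9
  after D3: wrote 4B at 0x0a = 7e0561d7
query mem[0x19]=0x66, mem[0x18]=0xd7, mem[0x16]=0x05, mem[0x0a]=0x7e, mem[0x06]=0xe6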